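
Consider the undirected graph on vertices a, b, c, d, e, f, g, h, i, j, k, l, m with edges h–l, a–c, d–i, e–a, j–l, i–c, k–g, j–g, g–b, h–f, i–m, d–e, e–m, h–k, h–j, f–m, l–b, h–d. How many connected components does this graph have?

Starting from a we can reach a, b, c, d, e, f, g, h, i, j, k, l, m. That is one component of size 13.
Total: 1 component.

1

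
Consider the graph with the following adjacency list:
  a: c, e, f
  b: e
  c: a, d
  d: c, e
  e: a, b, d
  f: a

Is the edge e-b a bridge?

Removing e-b leaves no path between e and b: the component count goes from 1 to 2. So it is a bridge.

Yes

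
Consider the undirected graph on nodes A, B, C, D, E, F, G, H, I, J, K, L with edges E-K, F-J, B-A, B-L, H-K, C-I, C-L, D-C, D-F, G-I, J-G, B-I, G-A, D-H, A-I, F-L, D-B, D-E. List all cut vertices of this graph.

Removing D increases the component count from 1 to 2, so D is a cut vertex.
By contrast removing B leaves 1 component; it is not a cut vertex. No other vertex is a cut vertex either.

D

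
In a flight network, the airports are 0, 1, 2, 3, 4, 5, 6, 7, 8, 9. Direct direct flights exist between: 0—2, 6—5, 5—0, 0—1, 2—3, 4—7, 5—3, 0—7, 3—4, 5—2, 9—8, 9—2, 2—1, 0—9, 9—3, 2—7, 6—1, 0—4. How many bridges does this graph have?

1

The edges on the cycle 0-9-2-7-0 are not bridges since each lies on that cycle.
But removing 8—9 disconnects 8 from 9 — this is a bridge.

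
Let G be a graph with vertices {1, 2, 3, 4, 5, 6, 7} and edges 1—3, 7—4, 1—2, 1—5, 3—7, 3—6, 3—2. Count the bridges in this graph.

The edges on the cycle 1-3-2-1 are not bridges since each lies on that cycle.
But removing 7—4 disconnects 7 from 4; removing 3—7 disconnects 3 from 7; removing 3—6 disconnects 3 from 6; removing 1—5 disconnects 1 from 5 — these are bridges.
That makes 4 bridges.

4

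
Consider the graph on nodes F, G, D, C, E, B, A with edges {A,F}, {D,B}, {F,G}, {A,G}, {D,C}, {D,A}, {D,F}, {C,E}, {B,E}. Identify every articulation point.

D

Removing D increases the component count from 1 to 2, so D is a cut vertex.
By contrast removing C leaves 1 component; it is not a cut vertex. No other vertex is a cut vertex either.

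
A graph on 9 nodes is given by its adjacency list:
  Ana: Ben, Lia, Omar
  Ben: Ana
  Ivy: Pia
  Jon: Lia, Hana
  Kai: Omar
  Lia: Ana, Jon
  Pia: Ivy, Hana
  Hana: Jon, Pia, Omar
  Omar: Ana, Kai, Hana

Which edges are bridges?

Ana-Ben, Hana-Pia, Ivy-Pia, Kai-Omar

The edges on the cycle Jon-Lia-Ana-Omar-Hana-Jon are not bridges since each lies on that cycle.
But removing Hana-Pia disconnects Hana from Pia; removing Ben-Ana disconnects Ben from Ana; removing Omar-Kai disconnects Omar from Kai; removing Pia-Ivy disconnects Pia from Ivy — these are bridges.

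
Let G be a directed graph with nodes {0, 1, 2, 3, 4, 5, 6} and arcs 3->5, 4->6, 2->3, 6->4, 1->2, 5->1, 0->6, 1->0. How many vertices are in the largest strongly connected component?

4

{1, 2, 3, 5} are all mutually reachable — one SCC of size 4.
{4, 6} are all mutually reachable — one SCC of size 2.
{0} is an SCC by itself.
The largest has 4 vertices.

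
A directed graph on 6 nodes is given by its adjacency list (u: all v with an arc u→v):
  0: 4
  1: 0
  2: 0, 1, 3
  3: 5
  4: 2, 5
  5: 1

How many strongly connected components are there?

{0, 1, 2, 3, 4, 5} are all mutually reachable — one SCC of size 6.
That gives 1 strongly connected component.

1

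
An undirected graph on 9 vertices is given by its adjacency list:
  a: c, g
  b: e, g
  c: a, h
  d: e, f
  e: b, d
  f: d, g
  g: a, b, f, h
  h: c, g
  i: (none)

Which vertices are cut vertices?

g

Removing g increases the component count from 2 to 3, so g is a cut vertex.
By contrast removing c leaves 2 components; it is not a cut vertex. No other vertex is a cut vertex either.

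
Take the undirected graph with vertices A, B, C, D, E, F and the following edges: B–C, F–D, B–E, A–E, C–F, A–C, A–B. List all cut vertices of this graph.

C, F

Removing C increases the component count from 1 to 2, so C is a cut vertex.
Removing F increases the component count from 1 to 2, so F is a cut vertex.
By contrast removing E leaves 1 component; it is not a cut vertex. No other vertex is a cut vertex either.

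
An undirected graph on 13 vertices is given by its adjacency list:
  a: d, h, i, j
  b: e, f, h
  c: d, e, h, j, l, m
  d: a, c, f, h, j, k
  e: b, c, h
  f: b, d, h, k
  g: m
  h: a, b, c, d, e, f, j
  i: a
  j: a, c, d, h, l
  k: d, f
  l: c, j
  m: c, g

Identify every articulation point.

Removing a increases the component count from 1 to 2, so a is a cut vertex.
Removing c increases the component count from 1 to 2, so c is a cut vertex.
Removing m increases the component count from 1 to 2, so m is a cut vertex.
By contrast removing i leaves 1 component; it is not a cut vertex. No other vertex is a cut vertex either.

a, c, m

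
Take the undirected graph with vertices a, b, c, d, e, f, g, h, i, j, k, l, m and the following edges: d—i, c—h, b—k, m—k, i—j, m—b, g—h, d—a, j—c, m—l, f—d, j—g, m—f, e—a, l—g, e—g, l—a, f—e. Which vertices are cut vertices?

Removing m increases the component count from 1 to 2, so m is a cut vertex.
By contrast removing d leaves 1 component; it is not a cut vertex. No other vertex is a cut vertex either.

m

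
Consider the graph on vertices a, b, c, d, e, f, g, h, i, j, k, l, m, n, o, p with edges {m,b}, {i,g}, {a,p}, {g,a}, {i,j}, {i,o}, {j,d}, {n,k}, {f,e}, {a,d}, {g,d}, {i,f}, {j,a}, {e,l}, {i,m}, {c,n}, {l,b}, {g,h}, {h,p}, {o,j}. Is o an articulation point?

No

Deleting o leaves 2 components (was 2), so o is not a cut vertex.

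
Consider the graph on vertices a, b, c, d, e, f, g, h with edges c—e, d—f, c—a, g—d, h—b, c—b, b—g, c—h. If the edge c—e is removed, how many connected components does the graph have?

2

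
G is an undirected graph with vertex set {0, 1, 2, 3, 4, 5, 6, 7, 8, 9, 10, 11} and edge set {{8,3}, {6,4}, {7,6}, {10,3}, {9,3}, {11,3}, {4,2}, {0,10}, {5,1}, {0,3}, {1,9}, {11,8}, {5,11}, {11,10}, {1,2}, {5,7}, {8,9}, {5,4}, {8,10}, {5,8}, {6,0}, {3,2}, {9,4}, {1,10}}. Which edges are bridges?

none

The edges on the cycle 5-7-6-0-3-11-5 are not bridges since each lies on that cycle.
Every edge lies on some cycle, so there are no bridges.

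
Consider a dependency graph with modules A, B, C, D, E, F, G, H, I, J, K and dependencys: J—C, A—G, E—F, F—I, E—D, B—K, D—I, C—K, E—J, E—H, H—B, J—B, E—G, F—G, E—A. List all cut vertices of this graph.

E

Removing E increases the component count from 1 to 2, so E is a cut vertex.
By contrast removing H leaves 1 component; it is not a cut vertex. No other vertex is a cut vertex either.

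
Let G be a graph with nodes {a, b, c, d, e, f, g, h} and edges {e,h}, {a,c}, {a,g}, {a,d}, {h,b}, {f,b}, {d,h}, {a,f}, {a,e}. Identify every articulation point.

Removing a increases the component count from 1 to 3, so a is a cut vertex.
By contrast removing d leaves 1 component; it is not a cut vertex. No other vertex is a cut vertex either.

a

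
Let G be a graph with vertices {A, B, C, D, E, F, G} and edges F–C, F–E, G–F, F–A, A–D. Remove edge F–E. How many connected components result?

Before removal there are 2 components.
F–E is a bridge — removing it separates F's side from E's side.
After removal: 3 components.

3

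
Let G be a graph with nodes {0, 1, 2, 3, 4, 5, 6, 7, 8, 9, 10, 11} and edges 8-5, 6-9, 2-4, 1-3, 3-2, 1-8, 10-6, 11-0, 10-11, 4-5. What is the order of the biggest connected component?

6

7 is isolated — a component by itself.
Starting from 0 we can reach 0, 6, 9, 10, 11. That is one component of size 5.
Starting from 1 we can reach 1, 2, 3, 4, 5, 8. That is one component of size 6.
The largest has 6 vertices.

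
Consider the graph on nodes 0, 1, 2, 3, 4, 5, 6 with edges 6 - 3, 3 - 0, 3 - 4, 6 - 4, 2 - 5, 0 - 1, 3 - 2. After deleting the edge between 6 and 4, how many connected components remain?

1

6 and 4 are still connected via 6-3-4, so the component count stays at 1.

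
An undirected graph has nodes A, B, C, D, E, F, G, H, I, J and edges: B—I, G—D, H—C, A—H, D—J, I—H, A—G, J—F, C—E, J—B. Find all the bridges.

C-E, C-H, F-J

The edges on the cycle A-G-D-J-B-I-H-A are not bridges since each lies on that cycle.
But removing F—J disconnects F from J; removing H—C disconnects H from C; removing E—C disconnects E from C — these are bridges.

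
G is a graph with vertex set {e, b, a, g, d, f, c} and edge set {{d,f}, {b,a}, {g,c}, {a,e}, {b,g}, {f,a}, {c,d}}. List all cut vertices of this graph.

Removing a increases the component count from 1 to 2, so a is a cut vertex.
By contrast removing e leaves 1 component; it is not a cut vertex. No other vertex is a cut vertex either.

a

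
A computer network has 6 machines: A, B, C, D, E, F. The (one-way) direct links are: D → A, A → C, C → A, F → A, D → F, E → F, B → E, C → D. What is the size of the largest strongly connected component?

{A, C, D, F} are all mutually reachable — one SCC of size 4.
{E} is an SCC by itself.
{B} is an SCC by itself.
The largest has 4 vertices.

4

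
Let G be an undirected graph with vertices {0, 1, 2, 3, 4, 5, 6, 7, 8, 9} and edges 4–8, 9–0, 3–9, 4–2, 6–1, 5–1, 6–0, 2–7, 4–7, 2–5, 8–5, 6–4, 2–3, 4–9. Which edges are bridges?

none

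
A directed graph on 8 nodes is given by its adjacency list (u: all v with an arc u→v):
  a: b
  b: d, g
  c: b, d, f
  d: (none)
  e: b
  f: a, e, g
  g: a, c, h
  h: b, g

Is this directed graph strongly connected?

There is no directed path from d to f, so the graph is not strongly connected.

No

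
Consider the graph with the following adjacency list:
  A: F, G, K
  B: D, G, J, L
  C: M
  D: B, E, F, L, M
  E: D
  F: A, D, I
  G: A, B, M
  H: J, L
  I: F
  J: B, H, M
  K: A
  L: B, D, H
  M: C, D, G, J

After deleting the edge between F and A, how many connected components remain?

F and A are still connected via F-D-B-G-A, so the component count stays at 1.

1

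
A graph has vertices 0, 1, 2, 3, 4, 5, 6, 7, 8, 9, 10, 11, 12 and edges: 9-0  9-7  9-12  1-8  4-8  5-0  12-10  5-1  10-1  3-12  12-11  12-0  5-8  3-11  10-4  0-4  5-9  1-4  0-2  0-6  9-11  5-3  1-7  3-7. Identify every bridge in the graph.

0-2, 0-6

The edges on the cycle 12-0-4-1-10-12 are not bridges since each lies on that cycle.
But removing 0-2 disconnects 0 from 2; removing 0-6 disconnects 0 from 6 — these are bridges.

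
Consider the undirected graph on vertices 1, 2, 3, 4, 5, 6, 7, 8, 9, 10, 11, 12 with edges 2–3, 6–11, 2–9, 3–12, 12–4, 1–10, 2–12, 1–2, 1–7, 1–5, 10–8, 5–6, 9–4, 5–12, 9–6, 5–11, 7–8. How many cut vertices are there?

Removing 1 increases the component count from 1 to 2, so 1 is a cut vertex.
By contrast removing 11 leaves 1 component; it is not a cut vertex. No other vertex is a cut vertex either.

1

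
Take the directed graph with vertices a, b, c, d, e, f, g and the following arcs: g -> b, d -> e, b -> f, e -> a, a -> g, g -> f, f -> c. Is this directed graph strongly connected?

There is no directed path from b to e, so the graph is not strongly connected.

No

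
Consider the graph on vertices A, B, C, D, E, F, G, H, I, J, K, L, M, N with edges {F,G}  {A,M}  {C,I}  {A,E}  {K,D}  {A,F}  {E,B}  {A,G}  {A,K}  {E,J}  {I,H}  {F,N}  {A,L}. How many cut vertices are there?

5

Removing A increases the component count from 2 to 6, so A is a cut vertex.
Removing E increases the component count from 2 to 4, so E is a cut vertex.
Removing F increases the component count from 2 to 3, so F is a cut vertex.
Likewise I, K are cut vertices.
By contrast removing M leaves 2 components; it is not a cut vertex. No other vertex is a cut vertex either.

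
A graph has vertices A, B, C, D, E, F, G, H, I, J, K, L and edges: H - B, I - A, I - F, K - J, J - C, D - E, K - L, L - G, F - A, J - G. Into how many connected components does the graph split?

4

Starting from D we can reach D, E. That is one component of size 2.
Starting from B we can reach B, H. That is one component of size 2.
Starting from A we can reach A, F, I. That is one component of size 3.
Starting from C we can reach C, G, J, K, L. That is one component of size 5.
Total: 4 components.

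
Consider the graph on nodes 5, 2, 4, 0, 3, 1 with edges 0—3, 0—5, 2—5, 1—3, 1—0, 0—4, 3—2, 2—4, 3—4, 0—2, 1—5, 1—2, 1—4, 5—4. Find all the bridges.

none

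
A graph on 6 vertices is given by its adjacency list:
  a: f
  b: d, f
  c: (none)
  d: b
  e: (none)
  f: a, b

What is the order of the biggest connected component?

4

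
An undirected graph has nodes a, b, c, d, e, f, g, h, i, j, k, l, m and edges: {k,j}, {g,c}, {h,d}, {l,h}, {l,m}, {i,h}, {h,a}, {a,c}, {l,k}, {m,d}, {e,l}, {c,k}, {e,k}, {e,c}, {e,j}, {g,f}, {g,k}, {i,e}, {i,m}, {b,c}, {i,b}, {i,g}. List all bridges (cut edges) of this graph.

The edges on the cycle i-b-c-e-i are not bridges since each lies on that cycle.
But removing f - g disconnects f from g — this is a bridge.

f-g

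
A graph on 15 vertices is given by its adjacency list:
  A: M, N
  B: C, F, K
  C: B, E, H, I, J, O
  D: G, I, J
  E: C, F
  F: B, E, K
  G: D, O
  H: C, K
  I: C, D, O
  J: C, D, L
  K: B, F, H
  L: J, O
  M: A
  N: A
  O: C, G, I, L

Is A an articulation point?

Yes

Deleting A raises the number of components from 2 to 3, so A is a cut vertex.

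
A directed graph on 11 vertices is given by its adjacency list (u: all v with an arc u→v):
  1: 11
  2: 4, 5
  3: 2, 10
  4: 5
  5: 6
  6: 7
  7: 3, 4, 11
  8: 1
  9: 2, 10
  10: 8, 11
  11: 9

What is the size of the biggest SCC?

11

{1, 2, 3, 4, 5, 6, 7, 8, 9, 10, 11} are all mutually reachable — one SCC of size 11.
The largest has 11 vertices.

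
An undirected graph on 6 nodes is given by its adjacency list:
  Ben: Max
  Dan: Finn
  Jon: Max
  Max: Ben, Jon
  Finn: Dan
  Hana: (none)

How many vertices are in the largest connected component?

Hana is isolated — a component by itself.
Starting from Dan we can reach Dan, Finn. That is one component of size 2.
Starting from Ben we can reach Ben, Jon, Max. That is one component of size 3.
The largest has 3 vertices.

3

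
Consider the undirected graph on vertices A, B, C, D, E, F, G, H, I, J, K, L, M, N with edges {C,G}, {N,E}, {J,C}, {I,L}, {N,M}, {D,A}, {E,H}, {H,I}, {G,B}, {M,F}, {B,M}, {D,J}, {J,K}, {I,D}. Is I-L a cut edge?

Removing I-L leaves no path between I and L: the component count goes from 1 to 2. So it is a bridge.

Yes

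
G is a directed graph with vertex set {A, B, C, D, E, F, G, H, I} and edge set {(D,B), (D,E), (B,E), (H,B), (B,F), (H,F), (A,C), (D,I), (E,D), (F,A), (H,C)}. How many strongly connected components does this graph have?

7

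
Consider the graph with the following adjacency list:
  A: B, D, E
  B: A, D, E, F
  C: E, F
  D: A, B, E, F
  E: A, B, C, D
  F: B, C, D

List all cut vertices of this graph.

none

Removing C, for instance, still leaves 1 component. No single vertex removal increases the component count — the graph has no articulation points.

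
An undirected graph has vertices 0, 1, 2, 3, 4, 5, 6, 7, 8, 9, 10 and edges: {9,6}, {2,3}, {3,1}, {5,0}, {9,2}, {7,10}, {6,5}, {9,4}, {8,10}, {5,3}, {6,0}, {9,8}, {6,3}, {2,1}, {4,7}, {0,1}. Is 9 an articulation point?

Deleting 9 raises the number of components from 1 to 2, so 9 is a cut vertex.

Yes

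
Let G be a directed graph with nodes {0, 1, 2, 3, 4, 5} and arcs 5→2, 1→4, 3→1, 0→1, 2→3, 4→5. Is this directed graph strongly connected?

There is no directed path from 2 to 0, so the graph is not strongly connected.

No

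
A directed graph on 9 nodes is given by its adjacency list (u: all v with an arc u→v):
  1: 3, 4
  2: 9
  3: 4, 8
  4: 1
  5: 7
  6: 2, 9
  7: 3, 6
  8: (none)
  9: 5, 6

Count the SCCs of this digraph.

3

{2, 5, 6, 7, 9} are all mutually reachable — one SCC of size 5.
{1, 3, 4} are all mutually reachable — one SCC of size 3.
{8} is an SCC by itself.
That gives 3 strongly connected components.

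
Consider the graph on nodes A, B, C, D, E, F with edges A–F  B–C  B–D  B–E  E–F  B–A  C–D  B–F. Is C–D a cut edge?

No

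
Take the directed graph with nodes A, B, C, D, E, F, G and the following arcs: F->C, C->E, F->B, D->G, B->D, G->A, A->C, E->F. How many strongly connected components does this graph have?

1

{A, B, C, D, E, F, G} are all mutually reachable — one SCC of size 7.
That gives 1 strongly connected component.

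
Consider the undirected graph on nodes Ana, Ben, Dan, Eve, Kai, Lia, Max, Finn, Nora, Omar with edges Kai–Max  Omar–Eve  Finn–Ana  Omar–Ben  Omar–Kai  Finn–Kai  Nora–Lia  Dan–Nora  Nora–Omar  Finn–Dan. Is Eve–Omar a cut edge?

Removing Eve–Omar leaves no path between Eve and Omar: the component count goes from 1 to 2. So it is a bridge.

Yes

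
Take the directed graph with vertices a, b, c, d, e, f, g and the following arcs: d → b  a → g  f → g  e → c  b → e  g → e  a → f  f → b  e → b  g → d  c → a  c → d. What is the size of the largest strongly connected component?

{a, b, c, d, e, f, g} are all mutually reachable — one SCC of size 7.
The largest has 7 vertices.

7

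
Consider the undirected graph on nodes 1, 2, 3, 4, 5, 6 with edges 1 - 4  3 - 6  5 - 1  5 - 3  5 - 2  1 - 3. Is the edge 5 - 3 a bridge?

No

After removing 5 - 3, the path 5-1-3 still connects them, so the edge is not a bridge.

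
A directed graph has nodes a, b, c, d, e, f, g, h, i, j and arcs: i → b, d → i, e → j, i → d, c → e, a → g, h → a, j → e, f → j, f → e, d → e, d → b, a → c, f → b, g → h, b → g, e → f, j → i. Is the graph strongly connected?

From a we can reach every vertex (a, b, c, d, e, f, g, h, i, j), and every vertex can reach a (a, b, c, d, e, f, g, h, i, j). So the whole graph is one strongly connected component.

Yes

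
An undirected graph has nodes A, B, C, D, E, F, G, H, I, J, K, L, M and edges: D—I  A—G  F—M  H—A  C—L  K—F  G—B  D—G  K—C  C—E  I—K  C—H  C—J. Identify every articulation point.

C, F, G, K

Removing C increases the component count from 1 to 4, so C is a cut vertex.
Removing F increases the component count from 1 to 2, so F is a cut vertex.
Removing G increases the component count from 1 to 2, so G is a cut vertex.
Likewise K is a cut vertex.
By contrast removing B leaves 1 component; it is not a cut vertex. No other vertex is a cut vertex either.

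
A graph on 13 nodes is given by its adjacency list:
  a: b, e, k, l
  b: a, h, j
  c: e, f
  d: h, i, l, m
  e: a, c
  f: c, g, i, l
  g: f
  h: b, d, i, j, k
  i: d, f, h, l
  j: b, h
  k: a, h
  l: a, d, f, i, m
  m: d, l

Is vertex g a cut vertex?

No

Deleting g leaves 1 component (was 1), so g is not a cut vertex.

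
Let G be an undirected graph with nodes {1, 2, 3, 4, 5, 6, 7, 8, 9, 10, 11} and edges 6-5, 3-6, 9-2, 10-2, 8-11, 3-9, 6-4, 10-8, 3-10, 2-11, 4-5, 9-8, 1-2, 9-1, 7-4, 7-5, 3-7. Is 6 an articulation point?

No

Deleting 6 leaves 1 component (was 1) (its neighbors 3, 4, 5 remain connected to each other), so 6 is not a cut vertex.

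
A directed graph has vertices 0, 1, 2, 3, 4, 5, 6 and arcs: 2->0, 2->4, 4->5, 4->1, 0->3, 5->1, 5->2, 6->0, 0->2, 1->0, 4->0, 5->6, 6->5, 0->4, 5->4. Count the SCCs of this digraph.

{0, 1, 2, 4, 5, 6} are all mutually reachable — one SCC of size 6.
{3} is an SCC by itself.
That gives 2 strongly connected components.

2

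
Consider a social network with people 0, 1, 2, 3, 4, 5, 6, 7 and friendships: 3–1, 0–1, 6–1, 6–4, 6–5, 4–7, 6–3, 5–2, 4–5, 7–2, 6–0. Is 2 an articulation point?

Deleting 2 leaves 1 component (was 1) (its neighbors 5, 7 remain connected to each other), so 2 is not a cut vertex.

No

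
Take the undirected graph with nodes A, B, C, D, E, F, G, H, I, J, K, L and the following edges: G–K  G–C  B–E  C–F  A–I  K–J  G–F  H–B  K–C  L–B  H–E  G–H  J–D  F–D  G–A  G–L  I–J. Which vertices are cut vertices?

G

Removing G increases the component count from 1 to 2, so G is a cut vertex.
By contrast removing B leaves 1 component; it is not a cut vertex. No other vertex is a cut vertex either.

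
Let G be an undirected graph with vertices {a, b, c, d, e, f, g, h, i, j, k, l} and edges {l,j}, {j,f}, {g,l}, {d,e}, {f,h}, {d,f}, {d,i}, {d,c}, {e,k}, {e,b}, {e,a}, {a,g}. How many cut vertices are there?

3

Removing d increases the component count from 1 to 3, so d is a cut vertex.
Removing e increases the component count from 1 to 3, so e is a cut vertex.
Removing f increases the component count from 1 to 2, so f is a cut vertex.
By contrast removing c leaves 1 component; it is not a cut vertex. No other vertex is a cut vertex either.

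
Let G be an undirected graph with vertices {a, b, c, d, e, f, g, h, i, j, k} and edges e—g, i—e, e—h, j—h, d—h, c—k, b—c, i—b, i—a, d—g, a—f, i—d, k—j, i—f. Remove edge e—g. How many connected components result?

e and g are still connected via e-i-d-g, so the component count stays at 1.

1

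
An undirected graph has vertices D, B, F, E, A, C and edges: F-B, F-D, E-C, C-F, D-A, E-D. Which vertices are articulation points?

D, F

Removing D increases the component count from 1 to 2, so D is a cut vertex.
Removing F increases the component count from 1 to 2, so F is a cut vertex.
By contrast removing C leaves 1 component; it is not a cut vertex. No other vertex is a cut vertex either.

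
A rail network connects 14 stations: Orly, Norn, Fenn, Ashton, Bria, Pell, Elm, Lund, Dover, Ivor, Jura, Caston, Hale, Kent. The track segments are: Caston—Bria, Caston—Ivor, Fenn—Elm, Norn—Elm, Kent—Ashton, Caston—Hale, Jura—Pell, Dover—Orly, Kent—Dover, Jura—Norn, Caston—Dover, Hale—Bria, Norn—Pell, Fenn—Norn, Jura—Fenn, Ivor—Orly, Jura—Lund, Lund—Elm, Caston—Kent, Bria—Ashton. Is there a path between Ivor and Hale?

Yes

From Ivor we can reach Bria, Hale, Ivor, Kent, Orly, Dover, Ashton, Caston, which includes Hale.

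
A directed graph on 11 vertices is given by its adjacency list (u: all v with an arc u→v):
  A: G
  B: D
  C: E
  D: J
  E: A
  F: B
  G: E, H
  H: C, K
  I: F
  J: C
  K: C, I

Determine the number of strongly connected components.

{A, B, C, D, E, F, G, H, I, J, K} are all mutually reachable — one SCC of size 11.
That gives 1 strongly connected component.

1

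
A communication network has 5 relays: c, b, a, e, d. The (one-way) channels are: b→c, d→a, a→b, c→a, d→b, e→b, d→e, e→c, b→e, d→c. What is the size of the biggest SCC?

4

{a, b, c, e} are all mutually reachable — one SCC of size 4.
{d} is an SCC by itself.
The largest has 4 vertices.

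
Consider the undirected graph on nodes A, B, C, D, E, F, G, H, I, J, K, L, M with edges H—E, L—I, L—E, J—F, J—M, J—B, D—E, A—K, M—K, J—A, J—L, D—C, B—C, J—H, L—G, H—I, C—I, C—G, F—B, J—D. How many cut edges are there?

0

The edges on the cycle J-A-K-M-J are not bridges since each lies on that cycle.
Every edge lies on some cycle, so there are no bridges.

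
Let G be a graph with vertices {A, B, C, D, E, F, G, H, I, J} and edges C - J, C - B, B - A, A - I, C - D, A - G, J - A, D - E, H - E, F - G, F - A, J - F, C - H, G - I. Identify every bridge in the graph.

The edges on the cycle J-F-G-I-A-J are not bridges since each lies on that cycle.
Every edge lies on some cycle, so there are no bridges.

none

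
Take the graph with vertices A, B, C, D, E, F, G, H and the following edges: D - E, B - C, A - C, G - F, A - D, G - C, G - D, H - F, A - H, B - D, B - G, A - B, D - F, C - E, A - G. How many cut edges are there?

The edges on the cycle A-H-F-D-B-A are not bridges since each lies on that cycle.
Every edge lies on some cycle, so there are no bridges.

0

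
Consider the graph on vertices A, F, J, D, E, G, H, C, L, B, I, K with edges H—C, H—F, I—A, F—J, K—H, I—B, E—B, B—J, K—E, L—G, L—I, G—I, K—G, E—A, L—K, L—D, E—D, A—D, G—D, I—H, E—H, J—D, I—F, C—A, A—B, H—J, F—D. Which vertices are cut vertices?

Removing E, for instance, still leaves 1 component. No single vertex removal increases the component count — the graph has no articulation points.

none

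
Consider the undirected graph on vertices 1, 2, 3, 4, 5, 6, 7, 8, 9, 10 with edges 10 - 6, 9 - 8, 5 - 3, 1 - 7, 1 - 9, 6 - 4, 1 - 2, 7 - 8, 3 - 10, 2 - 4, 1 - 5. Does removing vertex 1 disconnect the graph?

Yes

Deleting 1 raises the number of components from 1 to 2, so 1 is a cut vertex.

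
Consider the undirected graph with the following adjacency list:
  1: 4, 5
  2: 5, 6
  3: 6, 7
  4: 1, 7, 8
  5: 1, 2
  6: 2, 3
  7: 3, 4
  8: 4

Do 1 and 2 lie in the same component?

Yes

From 1 we can reach 1, 2, 3, 4, 5, 6, 7, 8, which includes 2.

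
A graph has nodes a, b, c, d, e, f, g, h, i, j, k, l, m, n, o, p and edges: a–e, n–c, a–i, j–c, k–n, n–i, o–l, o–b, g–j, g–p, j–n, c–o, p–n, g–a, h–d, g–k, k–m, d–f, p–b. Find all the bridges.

a-e, d-f, d-h, k-m, l-o

The edges on the cycle g-k-n-j-g are not bridges since each lies on that cycle.
But removing h–d disconnects h from d; removing a–e disconnects a from e; removing m–k disconnects m from k; removing o–l disconnects o from l — these are bridges.
In total 5 edges are bridges.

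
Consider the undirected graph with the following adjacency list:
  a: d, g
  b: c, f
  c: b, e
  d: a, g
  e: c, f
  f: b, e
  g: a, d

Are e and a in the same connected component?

No

The component containing e is {b, c, e, f}, and a is not in it.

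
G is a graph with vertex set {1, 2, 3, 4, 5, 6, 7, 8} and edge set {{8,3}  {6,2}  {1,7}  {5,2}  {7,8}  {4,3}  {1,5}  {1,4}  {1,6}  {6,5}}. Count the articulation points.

Removing 1 increases the component count from 1 to 2, so 1 is a cut vertex.
By contrast removing 6 leaves 1 component; it is not a cut vertex. No other vertex is a cut vertex either.

1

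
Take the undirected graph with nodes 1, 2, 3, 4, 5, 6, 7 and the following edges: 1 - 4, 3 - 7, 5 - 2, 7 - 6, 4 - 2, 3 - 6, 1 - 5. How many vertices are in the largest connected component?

Starting from 3 we can reach 3, 6, 7. That is one component of size 3.
Starting from 1 we can reach 1, 2, 4, 5. That is one component of size 4.
The largest has 4 vertices.

4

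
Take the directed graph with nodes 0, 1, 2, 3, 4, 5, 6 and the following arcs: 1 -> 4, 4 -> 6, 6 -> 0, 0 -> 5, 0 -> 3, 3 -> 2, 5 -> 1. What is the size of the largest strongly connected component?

5

{0, 1, 4, 5, 6} are all mutually reachable — one SCC of size 5.
{3} is an SCC by itself.
{2} is an SCC by itself.
The largest has 5 vertices.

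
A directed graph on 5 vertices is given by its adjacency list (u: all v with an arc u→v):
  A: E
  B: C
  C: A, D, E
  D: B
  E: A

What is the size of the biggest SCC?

{B, C, D} are all mutually reachable — one SCC of size 3.
{A, E} are all mutually reachable — one SCC of size 2.
The largest has 3 vertices.

3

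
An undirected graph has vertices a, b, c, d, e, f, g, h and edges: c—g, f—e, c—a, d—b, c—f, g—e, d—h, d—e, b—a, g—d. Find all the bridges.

d-h

The edges on the cycle c-f-e-d-g-c are not bridges since each lies on that cycle.
But removing d—h disconnects d from h — this is a bridge.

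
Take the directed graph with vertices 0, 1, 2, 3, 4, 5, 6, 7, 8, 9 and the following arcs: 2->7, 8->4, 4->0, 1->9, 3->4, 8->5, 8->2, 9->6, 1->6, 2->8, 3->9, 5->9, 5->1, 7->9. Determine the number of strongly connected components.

9

{2, 8} are all mutually reachable — one SCC of size 2.
{1} is an SCC by itself.
{9} is an SCC by itself.
{4} is an SCC by itself.
{6} is an SCC by itself.
(and 4 more singleton SCCs)
That gives 9 strongly connected components.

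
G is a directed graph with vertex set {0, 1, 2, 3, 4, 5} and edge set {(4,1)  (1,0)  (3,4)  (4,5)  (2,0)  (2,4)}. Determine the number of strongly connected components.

{2} is an SCC by itself.
{1} is an SCC by itself.
{4} is an SCC by itself.
{5} is an SCC by itself.
{3} is an SCC by itself.
(and 1 more singleton SCC)
That gives 6 strongly connected components.

6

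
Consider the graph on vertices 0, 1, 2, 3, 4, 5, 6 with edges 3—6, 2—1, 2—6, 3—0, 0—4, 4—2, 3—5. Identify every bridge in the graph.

1-2, 3-5

The edges on the cycle 3-0-4-2-6-3 are not bridges since each lies on that cycle.
But removing 2—1 disconnects 2 from 1; removing 3—5 disconnects 3 from 5 — these are bridges.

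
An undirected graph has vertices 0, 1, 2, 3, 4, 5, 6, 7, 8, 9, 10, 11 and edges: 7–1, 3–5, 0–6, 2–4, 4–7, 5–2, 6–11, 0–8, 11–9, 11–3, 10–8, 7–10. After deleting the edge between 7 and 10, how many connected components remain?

1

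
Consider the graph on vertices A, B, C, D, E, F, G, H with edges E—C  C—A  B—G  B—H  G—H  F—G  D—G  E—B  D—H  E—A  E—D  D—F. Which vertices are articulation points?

Removing E increases the component count from 1 to 2, so E is a cut vertex.
By contrast removing D leaves 1 component; it is not a cut vertex. No other vertex is a cut vertex either.

E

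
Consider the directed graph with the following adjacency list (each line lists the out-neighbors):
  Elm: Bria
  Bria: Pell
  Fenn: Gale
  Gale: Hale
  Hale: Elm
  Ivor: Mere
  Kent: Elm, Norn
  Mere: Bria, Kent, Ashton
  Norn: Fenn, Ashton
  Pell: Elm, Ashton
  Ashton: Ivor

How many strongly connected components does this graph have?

{Elm, Bria, Fenn, Gale, Hale, Ivor, Kent, Mere, Norn, Pell, Ashton} are all mutually reachable — one SCC of size 11.
That gives 1 strongly connected component.

1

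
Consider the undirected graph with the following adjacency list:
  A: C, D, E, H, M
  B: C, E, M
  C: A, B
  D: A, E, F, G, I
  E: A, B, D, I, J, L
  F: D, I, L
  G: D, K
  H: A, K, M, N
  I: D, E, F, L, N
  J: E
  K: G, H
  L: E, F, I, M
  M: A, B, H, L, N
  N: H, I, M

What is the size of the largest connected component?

Starting from A we can reach A, B, C, D, E, F, G, H, I, J, K, L, M, N. That is one component of size 14.
The largest has 14 vertices.

14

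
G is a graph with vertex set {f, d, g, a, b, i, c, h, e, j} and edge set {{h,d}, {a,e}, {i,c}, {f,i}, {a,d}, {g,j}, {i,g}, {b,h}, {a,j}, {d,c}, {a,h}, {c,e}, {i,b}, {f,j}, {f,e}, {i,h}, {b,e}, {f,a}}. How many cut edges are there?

0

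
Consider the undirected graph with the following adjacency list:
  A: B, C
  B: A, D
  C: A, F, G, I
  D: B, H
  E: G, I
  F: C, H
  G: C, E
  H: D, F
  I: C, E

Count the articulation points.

1

Removing C increases the component count from 1 to 2, so C is a cut vertex.
By contrast removing I leaves 1 component; it is not a cut vertex. No other vertex is a cut vertex either.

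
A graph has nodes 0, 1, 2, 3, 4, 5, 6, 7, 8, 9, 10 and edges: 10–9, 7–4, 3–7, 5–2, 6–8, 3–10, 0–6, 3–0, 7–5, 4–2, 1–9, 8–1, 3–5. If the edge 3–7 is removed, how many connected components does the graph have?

1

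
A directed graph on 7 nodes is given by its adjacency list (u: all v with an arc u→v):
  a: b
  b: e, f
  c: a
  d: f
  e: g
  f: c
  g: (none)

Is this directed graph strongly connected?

No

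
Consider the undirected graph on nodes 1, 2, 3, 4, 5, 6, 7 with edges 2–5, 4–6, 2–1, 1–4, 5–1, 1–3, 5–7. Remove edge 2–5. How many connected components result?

2 and 5 are still connected via 2-1-5, so the component count stays at 1.

1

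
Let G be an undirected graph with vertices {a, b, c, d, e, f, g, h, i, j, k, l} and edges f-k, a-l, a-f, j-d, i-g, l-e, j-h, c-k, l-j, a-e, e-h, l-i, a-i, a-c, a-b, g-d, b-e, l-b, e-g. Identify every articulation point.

Removing a increases the component count from 1 to 2, so a is a cut vertex.
By contrast removing b leaves 1 component; it is not a cut vertex. No other vertex is a cut vertex either.

a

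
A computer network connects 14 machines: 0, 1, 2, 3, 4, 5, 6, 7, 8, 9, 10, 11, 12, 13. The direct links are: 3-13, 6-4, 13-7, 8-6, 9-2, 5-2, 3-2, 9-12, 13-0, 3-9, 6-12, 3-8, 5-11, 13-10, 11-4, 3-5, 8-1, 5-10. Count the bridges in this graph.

3

The edges on the cycle 3-5-11-4-6-8-3 are not bridges since each lies on that cycle.
But removing 7-13 disconnects 7 from 13; removing 0-13 disconnects 0 from 13; removing 1-8 disconnects 1 from 8 — these are bridges.
That makes 3 bridges.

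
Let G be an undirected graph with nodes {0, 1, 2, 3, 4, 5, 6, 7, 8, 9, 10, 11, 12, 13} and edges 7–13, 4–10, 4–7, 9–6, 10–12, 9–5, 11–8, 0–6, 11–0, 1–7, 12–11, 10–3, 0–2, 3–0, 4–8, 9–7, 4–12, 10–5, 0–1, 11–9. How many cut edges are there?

2

The edges on the cycle 10-3-0-11-12-10 are not bridges since each lies on that cycle.
But removing 13–7 disconnects 13 from 7; removing 2–0 disconnects 2 from 0 — these are bridges.
That makes 2 bridges.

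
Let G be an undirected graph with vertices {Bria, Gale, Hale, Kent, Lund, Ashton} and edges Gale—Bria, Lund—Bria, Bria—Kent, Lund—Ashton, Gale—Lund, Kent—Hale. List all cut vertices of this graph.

Removing Bria increases the component count from 1 to 2, so Bria is a cut vertex.
Removing Kent increases the component count from 1 to 2, so Kent is a cut vertex.
Removing Lund increases the component count from 1 to 2, so Lund is a cut vertex.
By contrast removing Ashton leaves 1 component; it is not a cut vertex. No other vertex is a cut vertex either.

Bria, Kent, Lund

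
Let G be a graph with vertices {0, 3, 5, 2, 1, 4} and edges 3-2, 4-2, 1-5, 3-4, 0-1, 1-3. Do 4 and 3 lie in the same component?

From 4 we can reach 0, 1, 2, 3, 4, 5, which includes 3.

Yes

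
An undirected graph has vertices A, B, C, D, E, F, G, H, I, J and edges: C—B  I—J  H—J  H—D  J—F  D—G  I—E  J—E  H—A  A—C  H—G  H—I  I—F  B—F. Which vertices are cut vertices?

Removing H increases the component count from 1 to 2, so H is a cut vertex.
By contrast removing C leaves 1 component; it is not a cut vertex. No other vertex is a cut vertex either.

H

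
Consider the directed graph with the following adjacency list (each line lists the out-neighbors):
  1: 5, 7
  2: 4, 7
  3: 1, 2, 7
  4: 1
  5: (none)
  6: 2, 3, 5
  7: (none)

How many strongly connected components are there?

7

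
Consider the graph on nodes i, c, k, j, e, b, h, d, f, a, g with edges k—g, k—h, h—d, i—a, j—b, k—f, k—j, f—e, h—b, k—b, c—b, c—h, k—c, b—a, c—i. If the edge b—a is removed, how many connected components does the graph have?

b and a are still connected via b-c-i-a, so the component count stays at 1.

1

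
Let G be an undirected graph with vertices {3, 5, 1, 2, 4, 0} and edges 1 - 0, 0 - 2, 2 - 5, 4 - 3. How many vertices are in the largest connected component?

4

Starting from 3 we can reach 3, 4. That is one component of size 2.
Starting from 0 we can reach 0, 1, 2, 5. That is one component of size 4.
The largest has 4 vertices.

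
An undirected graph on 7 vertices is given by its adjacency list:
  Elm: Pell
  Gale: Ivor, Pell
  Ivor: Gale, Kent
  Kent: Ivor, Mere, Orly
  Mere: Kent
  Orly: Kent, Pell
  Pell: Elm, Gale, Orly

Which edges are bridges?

The edges on the cycle Orly-Pell-Gale-Ivor-Kent-Orly are not bridges since each lies on that cycle.
But removing Elm-Pell disconnects Elm from Pell; removing Kent-Mere disconnects Kent from Mere — these are bridges.

Elm-Pell, Kent-Mere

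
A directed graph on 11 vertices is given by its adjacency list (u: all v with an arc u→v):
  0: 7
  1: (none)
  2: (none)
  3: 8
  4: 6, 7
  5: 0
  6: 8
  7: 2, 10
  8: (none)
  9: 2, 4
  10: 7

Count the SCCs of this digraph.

{7, 10} are all mutually reachable — one SCC of size 2.
{0} is an SCC by itself.
{8} is an SCC by itself.
{2} is an SCC by itself.
{5} is an SCC by itself.
(and 5 more singleton SCCs)
That gives 10 strongly connected components.

10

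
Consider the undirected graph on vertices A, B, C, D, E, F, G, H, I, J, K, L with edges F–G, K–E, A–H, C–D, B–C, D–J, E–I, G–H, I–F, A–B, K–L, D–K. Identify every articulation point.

D, K

Removing D increases the component count from 1 to 2, so D is a cut vertex.
Removing K increases the component count from 1 to 2, so K is a cut vertex.
By contrast removing L leaves 1 component; it is not a cut vertex. No other vertex is a cut vertex either.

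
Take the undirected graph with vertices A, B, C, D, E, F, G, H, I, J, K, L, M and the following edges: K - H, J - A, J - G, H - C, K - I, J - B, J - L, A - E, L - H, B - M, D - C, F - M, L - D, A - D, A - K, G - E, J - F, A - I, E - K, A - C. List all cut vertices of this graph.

Removing J increases the component count from 1 to 2, so J is a cut vertex.
By contrast removing D leaves 1 component; it is not a cut vertex. No other vertex is a cut vertex either.

J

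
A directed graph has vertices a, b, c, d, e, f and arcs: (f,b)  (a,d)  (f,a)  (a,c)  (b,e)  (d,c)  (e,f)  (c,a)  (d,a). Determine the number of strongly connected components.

2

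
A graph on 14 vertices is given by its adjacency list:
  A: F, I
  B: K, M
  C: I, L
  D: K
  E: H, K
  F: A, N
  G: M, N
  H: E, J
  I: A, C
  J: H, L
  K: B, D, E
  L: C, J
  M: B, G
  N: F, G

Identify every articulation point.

Removing K increases the component count from 1 to 2, so K is a cut vertex.
By contrast removing M leaves 1 component; it is not a cut vertex. No other vertex is a cut vertex either.

K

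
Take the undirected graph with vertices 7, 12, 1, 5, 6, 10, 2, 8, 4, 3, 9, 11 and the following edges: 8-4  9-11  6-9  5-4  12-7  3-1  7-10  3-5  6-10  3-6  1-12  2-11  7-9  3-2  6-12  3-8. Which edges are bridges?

none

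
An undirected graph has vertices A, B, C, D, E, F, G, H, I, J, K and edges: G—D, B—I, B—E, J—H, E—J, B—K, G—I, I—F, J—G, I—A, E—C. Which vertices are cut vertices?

Removing B increases the component count from 1 to 2, so B is a cut vertex.
Removing E increases the component count from 1 to 2, so E is a cut vertex.
Removing G increases the component count from 1 to 2, so G is a cut vertex.
Likewise I, J are cut vertices.
By contrast removing F leaves 1 component; it is not a cut vertex. No other vertex is a cut vertex either.

B, E, G, I, J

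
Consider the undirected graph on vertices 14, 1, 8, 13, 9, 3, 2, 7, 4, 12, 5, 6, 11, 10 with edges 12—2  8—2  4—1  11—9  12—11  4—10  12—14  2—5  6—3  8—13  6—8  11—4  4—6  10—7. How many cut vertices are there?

Removing 2 increases the component count from 1 to 2, so 2 is a cut vertex.
Removing 4 increases the component count from 1 to 3, so 4 is a cut vertex.
Removing 6 increases the component count from 1 to 2, so 6 is a cut vertex.
Likewise 8, 10, 11, 12 are cut vertices.
By contrast removing 7 leaves 1 component; it is not a cut vertex. No other vertex is a cut vertex either.

7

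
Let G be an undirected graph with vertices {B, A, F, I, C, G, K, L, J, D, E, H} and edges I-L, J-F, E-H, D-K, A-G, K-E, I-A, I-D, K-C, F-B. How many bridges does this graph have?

removing C-K disconnects C from K; removing D-I disconnects D from I; removing J-F disconnects J from F; removing I-L disconnects I from L — these are bridges.
In total 10 edges are bridges.

10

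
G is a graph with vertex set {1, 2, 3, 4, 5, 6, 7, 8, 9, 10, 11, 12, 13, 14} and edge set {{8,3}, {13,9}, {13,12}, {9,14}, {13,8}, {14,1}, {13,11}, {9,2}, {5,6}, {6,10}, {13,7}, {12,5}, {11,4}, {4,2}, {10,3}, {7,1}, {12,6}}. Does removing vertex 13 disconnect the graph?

Yes

Deleting 13 raises the number of components from 1 to 2, so 13 is a cut vertex.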